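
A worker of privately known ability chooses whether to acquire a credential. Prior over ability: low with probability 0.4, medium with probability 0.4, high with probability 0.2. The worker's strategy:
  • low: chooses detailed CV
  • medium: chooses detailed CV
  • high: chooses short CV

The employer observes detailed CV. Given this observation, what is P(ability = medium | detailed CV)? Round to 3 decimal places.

0.500

P(detailed CV) = 0.4·1 + 0.4·1 + 0.2·0 = 0.8
P(medium | detailed CV) = (0.4·1) / 0.8 = 0.4 / 0.8 = 0.5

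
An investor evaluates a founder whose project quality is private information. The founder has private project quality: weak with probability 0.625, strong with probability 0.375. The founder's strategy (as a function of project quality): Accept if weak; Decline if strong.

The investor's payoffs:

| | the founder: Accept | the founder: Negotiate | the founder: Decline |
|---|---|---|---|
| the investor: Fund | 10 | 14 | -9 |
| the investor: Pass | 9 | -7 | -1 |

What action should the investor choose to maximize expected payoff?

Pass

E[Fund] = 0.625·(10) + 0.375·(-9) = 2.875
E[Pass] = 0.625·(9) + 0.375·(-1) = 5.25
Best response: Pass (5.25 is the largest).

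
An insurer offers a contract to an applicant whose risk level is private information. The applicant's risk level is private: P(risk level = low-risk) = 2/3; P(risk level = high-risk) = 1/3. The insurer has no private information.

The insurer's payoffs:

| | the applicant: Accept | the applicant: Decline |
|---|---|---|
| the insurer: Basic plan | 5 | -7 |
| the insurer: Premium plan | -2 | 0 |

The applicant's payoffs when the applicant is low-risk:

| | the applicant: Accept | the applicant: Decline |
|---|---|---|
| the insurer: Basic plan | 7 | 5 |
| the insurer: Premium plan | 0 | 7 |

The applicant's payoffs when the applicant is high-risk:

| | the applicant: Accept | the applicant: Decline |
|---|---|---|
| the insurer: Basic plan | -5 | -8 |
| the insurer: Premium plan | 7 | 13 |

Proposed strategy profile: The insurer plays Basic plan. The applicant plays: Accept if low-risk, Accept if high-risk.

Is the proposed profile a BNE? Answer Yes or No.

Yes

A profile is a BNE iff every type of every player is best-responding given beliefs about the other side.
The insurer plays Basic plan: E[Basic plan] = 2/3·(5) + 1/3·(5) = 5; E[Premium plan] = -2. Best-responding. ✓
The applicant (risk level low-risk), facing Basic plan: Accept gives 7, Decline gives 5. Proposed Accept is best. ✓
The applicant (risk level high-risk), facing Basic plan: Accept gives -5, Decline gives -8. Proposed Accept is best. ✓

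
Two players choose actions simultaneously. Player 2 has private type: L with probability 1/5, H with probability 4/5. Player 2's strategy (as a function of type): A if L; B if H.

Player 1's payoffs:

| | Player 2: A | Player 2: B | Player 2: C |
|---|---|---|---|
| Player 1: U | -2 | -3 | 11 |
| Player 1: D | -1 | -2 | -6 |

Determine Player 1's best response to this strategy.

E[U] = 1/5·(-2) + 4/5·(-3) = -14/5
E[D] = 1/5·(-1) + 4/5·(-2) = -9/5
Best response: D (-9/5 is the largest).

D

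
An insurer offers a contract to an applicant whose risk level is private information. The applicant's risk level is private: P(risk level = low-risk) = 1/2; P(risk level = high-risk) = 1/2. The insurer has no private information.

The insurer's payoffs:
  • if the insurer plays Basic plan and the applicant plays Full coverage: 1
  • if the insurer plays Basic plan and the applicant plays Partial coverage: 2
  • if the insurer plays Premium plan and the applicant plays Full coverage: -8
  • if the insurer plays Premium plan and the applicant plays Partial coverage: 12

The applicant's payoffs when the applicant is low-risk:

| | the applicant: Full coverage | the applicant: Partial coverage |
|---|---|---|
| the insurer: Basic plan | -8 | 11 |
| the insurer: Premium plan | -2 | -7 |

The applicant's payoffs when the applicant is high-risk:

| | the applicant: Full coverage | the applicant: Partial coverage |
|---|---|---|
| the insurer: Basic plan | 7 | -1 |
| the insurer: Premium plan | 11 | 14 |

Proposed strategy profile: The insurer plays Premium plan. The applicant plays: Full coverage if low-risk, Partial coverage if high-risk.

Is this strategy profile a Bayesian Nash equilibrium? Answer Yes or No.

Yes

A profile is a BNE iff every type of every player is best-responding given beliefs about the other side.
The insurer plays Premium plan: E[Premium plan] = 1/2·(-8) + 1/2·(12) = 2; E[Basic plan] = 3/2. Best-responding. ✓
The applicant (risk level low-risk), facing Premium plan: Full coverage gives -2, Partial coverage gives -7. Proposed Full coverage is best. ✓
The applicant (risk level high-risk), facing Premium plan: Full coverage gives 11, Partial coverage gives 14. Proposed Partial coverage is best. ✓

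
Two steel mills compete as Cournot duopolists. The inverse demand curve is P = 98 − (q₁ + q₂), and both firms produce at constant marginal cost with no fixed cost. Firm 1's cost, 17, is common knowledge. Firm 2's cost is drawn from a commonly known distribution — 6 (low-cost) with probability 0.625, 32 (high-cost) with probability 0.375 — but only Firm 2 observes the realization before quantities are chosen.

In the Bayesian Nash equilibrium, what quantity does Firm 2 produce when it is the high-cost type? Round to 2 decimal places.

19.71

Each type of Firm 2 best-responds to q₁; Firm 1 best-responds to the expected q₂ over Firm 2's types.
Firm 2 with cost c maximizes (98 − (q₁+q₂) − c)·q₂, giving q₂(c) = (98 − c − q₁)/2.
E[c₂] = 0.625·6 + 0.375·32 = 15.75
Firm 1's FOC against E[q₂] yields q₁ = (98 − 2·17 + E[c₂])/3 = (98 − 34 + 15.75)/3 = 26.5833.
q₂(high-cost) = (98 − 32 − 26.5833)/2 = 19.7083.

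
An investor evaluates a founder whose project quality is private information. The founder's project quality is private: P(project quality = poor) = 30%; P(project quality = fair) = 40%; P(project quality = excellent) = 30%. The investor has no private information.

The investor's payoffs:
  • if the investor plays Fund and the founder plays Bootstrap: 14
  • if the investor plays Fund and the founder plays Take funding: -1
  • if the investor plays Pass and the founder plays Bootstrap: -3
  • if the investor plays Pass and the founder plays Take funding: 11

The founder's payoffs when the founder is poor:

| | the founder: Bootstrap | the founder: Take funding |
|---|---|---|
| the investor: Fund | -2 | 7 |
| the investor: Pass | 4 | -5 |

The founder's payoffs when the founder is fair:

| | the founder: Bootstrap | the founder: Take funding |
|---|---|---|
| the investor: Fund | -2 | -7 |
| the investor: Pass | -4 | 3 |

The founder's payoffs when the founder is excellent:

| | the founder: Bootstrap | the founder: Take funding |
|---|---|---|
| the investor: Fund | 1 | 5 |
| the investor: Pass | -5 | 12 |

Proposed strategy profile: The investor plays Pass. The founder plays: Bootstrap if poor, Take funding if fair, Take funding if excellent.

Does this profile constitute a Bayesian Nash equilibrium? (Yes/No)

Yes

The investor plays Pass: E[Pass] = 0.3·(-3) + 0.4·(11) + 0.3·(11) = 6.8; E[Fund] = 3.5. Best-responding. ✓
The founder (project quality poor), facing Pass: Bootstrap gives 4, Take funding gives -5. Proposed Bootstrap is best. ✓
The founder (project quality fair), facing Pass: Bootstrap gives -4, Take funding gives 3. Proposed Take funding is best. ✓
The founder (project quality excellent), facing Pass: Bootstrap gives -5, Take funding gives 12. Proposed Take funding is best. ✓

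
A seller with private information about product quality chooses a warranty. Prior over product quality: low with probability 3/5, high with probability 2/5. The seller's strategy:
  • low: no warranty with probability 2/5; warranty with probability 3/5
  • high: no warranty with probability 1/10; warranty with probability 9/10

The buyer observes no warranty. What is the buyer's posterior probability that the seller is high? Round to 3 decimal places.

0.143

P(no warranty) = (3/5)·(2/5) + (2/5)·(1/10) = 7/25
P(high | no warranty) = ((2/5)·(1/10)) / (7/25) = (1/25) / (7/25) = 1/7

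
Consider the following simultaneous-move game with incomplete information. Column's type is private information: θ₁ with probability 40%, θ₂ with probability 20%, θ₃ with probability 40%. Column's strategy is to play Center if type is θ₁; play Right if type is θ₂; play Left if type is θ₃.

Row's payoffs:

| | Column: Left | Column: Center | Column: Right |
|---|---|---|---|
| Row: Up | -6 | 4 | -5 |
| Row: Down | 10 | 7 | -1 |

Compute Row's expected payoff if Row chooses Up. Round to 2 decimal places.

E[Up] = 0.4·4 + 0.2·(-5) + 0.4·(-6) = 1.6 + (-1) + (-2.4) = -1.8

-1.80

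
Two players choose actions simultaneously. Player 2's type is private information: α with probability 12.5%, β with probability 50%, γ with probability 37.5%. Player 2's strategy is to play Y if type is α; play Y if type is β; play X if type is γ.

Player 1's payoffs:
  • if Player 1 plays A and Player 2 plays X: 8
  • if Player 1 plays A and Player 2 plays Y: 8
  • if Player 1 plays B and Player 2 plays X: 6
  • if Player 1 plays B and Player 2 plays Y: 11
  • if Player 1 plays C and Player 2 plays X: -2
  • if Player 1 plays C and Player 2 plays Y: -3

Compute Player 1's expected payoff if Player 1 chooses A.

E[A] = 0.125·8 + 0.5·8 + 0.375·8 = 1 + 4 + 3 = 8

8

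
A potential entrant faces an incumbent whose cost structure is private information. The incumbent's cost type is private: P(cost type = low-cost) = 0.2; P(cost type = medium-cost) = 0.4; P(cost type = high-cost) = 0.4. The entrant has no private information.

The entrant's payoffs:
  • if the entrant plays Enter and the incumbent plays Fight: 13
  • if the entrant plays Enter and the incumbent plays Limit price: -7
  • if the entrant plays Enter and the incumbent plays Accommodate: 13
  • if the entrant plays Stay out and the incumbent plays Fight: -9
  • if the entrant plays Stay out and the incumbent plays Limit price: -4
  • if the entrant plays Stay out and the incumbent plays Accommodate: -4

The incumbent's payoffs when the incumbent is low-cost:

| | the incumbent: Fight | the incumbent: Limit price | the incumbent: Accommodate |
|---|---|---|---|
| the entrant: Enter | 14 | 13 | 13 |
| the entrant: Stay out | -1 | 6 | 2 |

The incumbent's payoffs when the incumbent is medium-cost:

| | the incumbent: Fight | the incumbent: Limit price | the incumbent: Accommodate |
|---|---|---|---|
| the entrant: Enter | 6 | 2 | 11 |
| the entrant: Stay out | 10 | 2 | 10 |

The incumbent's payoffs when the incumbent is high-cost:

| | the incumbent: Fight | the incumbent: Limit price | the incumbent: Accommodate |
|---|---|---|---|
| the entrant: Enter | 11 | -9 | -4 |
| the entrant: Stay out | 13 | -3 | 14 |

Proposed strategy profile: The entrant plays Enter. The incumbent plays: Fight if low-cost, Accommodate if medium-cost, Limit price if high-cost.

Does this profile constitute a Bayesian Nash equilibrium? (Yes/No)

No

The entrant plays Enter: E[Enter] = 0.2·(13) + 0.4·(13) + 0.4·(-7) = 5; E[Stay out] = -5. Best-responding. ✓
The incumbent (cost type low-cost), facing Enter: Fight gives 14, Limit price gives 13, Accommodate gives 13. Proposed Fight is best. ✓
The incumbent (cost type medium-cost), facing Enter: Fight gives 6, Limit price gives 2, Accommodate gives 11. Proposed Accommodate is best. ✓
The incumbent (cost type high-cost), facing Enter: Fight gives 11, Limit price gives -9, Accommodate gives -4. Proposed Limit price is not best — profitable deviation exists. ✗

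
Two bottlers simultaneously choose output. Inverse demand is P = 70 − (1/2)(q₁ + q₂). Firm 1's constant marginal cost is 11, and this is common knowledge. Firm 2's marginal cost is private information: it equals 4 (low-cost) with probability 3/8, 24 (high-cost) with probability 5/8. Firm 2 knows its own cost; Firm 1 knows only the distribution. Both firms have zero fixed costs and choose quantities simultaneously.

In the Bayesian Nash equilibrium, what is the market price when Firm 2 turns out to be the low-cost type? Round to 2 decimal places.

26.25

Firm 2 with cost c maximizes (70 − (1/2)(q₁+q₂) − c)·q₂, giving q₂(c) = (70 − c − (1/2)q₁).
E[c₂] = 3/8·4 + 5/8·24 = 16.5
Firm 1's FOC against E[q₂] yields q₁ = (70 − 2·11 + E[c₂])/(3/2) = (70 − 22 + 16.5)/(3/2) = 43.
q₂(low-cost) = 44.5, so P = 70 − (1/2)·(43 + 44.5) = 26.25.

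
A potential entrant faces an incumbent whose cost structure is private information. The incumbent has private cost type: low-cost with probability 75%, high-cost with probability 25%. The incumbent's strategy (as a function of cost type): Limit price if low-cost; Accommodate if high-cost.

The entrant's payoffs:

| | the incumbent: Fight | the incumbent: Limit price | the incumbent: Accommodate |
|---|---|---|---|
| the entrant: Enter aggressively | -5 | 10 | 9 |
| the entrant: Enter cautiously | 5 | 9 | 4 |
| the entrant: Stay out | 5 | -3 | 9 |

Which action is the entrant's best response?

E[Enter aggressively] = 0.75·(10) + 0.25·(9) = 9.75
E[Enter cautiously] = 0.75·(9) + 0.25·(4) = 7.75
E[Stay out] = 0.75·(-3) + 0.25·(9) = 0
Best response: Enter aggressively (9.75 is the largest).

Enter aggressively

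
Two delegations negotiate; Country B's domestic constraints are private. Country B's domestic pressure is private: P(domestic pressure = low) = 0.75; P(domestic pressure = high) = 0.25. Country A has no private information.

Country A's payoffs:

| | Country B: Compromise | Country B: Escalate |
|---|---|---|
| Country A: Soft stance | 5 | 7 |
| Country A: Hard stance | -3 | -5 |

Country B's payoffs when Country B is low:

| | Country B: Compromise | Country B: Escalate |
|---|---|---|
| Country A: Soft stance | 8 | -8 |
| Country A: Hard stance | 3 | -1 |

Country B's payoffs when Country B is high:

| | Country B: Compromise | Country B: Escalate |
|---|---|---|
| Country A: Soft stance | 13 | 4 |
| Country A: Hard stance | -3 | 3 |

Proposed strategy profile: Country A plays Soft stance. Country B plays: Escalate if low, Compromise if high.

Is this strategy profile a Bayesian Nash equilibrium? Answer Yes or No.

Country A plays Soft stance: E[Soft stance] = 0.75·(7) + 0.25·(5) = 6.5; E[Hard stance] = -4.5. Best-responding. ✓
Country B (domestic pressure low), facing Soft stance: Compromise gives 8, Escalate gives -8. Proposed Escalate is not best — profitable deviation exists. ✗
Country B (domestic pressure high), facing Soft stance: Compromise gives 13, Escalate gives 4. Proposed Compromise is best. ✓

No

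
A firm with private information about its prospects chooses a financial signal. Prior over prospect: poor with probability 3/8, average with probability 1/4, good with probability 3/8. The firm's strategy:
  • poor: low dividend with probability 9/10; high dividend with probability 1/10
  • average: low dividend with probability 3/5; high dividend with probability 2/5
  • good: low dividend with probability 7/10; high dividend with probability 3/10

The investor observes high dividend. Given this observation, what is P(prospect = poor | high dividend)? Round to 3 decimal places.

0.150

P(high dividend) = (3/8)·(1/10) + (1/4)·(2/5) + (3/8)·(3/10) = 1/4
P(poor | high dividend) = ((3/8)·(1/10)) / (1/4) = (3/80) / (1/4) = 3/20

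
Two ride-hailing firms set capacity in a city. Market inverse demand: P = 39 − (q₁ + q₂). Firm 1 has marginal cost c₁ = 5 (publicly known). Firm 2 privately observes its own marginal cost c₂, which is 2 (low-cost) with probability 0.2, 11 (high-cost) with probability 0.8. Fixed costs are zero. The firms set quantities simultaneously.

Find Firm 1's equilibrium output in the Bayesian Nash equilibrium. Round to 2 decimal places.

Firm 2 with cost c maximizes (39 − (q₁+q₂) − c)·q₂, giving q₂(c) = (39 − c − q₁)/2.
E[c₂] = 0.2·2 + 0.8·11 = 9.2
Firm 1's FOC against E[q₂] yields q₁ = (39 − 2·5 + E[c₂])/3 = (39 − 10 + 9.2)/3 = 12.7333.

12.73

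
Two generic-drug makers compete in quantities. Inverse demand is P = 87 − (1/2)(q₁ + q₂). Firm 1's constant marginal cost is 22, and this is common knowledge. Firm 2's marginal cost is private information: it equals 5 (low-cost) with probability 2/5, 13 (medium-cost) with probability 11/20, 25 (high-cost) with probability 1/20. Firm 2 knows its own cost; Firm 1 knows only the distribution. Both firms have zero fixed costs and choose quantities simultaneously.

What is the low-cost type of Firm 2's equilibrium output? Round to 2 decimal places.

64.20

Firm 2 with cost c maximizes (87 − (1/2)(q₁+q₂) − c)·q₂, giving q₂(c) = (87 − c − (1/2)q₁).
E[c₂] = 2/5·5 + 11/20·13 + 1/20·25 = 10.4
Firm 1's FOC against E[q₂] yields q₁ = (87 − 2·22 + E[c₂])/(3/2) = (87 − 44 + 10.4)/(3/2) = 35.6.
q₂(low-cost) = (87 − 5 − (1/2)·35.6) = 64.2.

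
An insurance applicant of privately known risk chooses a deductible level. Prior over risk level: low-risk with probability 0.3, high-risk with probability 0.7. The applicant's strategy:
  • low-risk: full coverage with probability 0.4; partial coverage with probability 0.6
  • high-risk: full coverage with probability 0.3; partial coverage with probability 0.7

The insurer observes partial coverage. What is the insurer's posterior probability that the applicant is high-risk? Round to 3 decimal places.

P(partial coverage) = 0.3·0.6 + 0.7·0.7 = 0.67
P(high-risk | partial coverage) = (0.7·0.7) / 0.67 = 0.49 / 0.67 = 0.731343

0.731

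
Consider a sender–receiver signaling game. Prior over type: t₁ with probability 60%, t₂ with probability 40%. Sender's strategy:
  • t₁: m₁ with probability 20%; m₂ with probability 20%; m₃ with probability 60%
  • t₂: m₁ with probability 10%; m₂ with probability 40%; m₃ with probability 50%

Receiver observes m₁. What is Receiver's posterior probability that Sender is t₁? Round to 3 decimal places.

0.750

P(m₁) = 0.6·0.2 + 0.4·0.1 = 0.16
P(t₁ | m₁) = (0.6·0.2) / 0.16 = 0.12 / 0.16 = 0.75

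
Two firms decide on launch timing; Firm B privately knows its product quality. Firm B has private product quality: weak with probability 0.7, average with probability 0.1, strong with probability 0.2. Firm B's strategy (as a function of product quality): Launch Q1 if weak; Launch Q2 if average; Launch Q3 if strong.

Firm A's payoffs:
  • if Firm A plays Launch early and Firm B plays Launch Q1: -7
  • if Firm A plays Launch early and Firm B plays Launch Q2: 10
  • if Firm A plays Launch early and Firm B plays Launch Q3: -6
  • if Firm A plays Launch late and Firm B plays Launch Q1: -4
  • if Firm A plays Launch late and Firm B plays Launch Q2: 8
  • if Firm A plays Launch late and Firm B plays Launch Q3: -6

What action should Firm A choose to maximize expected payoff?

Compute Firm A's expected payoff for each action, taking the expectation over Firm B's type.
E[Launch early] = 0.7·(-7) + 0.1·(10) + 0.2·(-6) = -5.1
E[Launch late] = 0.7·(-4) + 0.1·(8) + 0.2·(-6) = -3.2
Best response: Launch late (-3.2 is the largest).

Launch late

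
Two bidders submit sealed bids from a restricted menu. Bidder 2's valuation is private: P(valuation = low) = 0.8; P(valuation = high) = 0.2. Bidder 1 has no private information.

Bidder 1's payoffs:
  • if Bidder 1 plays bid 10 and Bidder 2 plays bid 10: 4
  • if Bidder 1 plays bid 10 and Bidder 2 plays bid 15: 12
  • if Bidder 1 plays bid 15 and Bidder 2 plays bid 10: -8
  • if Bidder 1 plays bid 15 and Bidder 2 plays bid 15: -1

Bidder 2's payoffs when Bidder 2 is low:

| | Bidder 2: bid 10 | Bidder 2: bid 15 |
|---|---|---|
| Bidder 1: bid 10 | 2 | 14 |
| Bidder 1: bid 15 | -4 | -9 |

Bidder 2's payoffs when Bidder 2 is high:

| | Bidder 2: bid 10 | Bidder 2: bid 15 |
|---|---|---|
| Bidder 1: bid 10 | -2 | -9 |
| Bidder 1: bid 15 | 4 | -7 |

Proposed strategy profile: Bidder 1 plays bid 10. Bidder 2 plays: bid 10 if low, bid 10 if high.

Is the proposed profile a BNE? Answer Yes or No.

A profile is a BNE iff every type of every player is best-responding given beliefs about the other side.
Bidder 1 plays bid 10: E[bid 10] = 0.8·(4) + 0.2·(4) = 4; E[bid 15] = -8. Best-responding. ✓
Bidder 2 (valuation low), facing bid 10: bid 10 gives 2, bid 15 gives 14. Proposed bid 10 is not best — profitable deviation exists. ✗
Bidder 2 (valuation high), facing bid 10: bid 10 gives -2, bid 15 gives -9. Proposed bid 10 is best. ✓

No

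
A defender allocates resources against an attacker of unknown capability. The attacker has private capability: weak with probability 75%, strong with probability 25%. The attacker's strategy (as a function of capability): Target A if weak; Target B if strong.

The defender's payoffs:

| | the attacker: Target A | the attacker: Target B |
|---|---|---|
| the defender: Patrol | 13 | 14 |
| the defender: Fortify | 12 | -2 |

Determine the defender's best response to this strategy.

Patrol

Compute the defender's expected payoff for each action, taking the expectation over the attacker's type.
E[Patrol] = 0.75·(13) + 0.25·(14) = 13.25
E[Fortify] = 0.75·(12) + 0.25·(-2) = 8.5
Best response: Patrol (13.25 is the largest).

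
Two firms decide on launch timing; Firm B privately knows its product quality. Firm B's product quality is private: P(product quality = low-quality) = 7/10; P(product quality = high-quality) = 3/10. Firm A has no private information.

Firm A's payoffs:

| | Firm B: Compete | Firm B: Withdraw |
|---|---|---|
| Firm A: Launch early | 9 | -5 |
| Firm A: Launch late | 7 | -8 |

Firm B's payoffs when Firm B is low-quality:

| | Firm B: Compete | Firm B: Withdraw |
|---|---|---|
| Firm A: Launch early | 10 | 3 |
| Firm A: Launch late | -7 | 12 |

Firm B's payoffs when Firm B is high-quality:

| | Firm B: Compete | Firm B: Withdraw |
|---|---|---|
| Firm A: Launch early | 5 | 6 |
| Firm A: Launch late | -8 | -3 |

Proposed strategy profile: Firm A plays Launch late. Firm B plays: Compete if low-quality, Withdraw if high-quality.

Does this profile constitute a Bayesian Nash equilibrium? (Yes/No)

Firm A plays Launch late: E[Launch late] = 7/10·(7) + 3/10·(-8) = 5/2; E[Launch early] = 24/5. Not best-responding. ✗
Firm B (product quality low-quality), facing Launch late: Compete gives -7, Withdraw gives 12. Proposed Compete is not best — profitable deviation exists. ✗
Firm B (product quality high-quality), facing Launch late: Compete gives -8, Withdraw gives -3. Proposed Withdraw is best. ✓

No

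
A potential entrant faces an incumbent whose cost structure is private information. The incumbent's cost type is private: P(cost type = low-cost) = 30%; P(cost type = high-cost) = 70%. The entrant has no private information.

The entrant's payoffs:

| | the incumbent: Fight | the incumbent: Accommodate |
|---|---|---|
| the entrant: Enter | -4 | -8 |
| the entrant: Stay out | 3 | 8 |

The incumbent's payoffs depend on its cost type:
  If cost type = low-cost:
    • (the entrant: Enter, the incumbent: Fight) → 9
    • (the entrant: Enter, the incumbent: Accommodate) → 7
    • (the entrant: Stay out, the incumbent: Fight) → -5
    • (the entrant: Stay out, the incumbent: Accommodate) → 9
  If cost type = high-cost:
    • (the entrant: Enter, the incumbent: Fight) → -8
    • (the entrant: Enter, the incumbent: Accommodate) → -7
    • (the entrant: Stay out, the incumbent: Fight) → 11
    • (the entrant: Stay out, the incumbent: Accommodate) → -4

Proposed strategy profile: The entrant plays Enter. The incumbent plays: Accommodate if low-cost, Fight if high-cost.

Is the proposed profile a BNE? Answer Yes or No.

The entrant plays Enter: E[Enter] = 0.3·(-8) + 0.7·(-4) = -5.2; E[Stay out] = 4.5. Not best-responding. ✗
The incumbent (cost type low-cost), facing Enter: Fight gives 9, Accommodate gives 7. Proposed Accommodate is not best — profitable deviation exists. ✗
The incumbent (cost type high-cost), facing Enter: Fight gives -8, Accommodate gives -7. Proposed Fight is not best — profitable deviation exists. ✗

No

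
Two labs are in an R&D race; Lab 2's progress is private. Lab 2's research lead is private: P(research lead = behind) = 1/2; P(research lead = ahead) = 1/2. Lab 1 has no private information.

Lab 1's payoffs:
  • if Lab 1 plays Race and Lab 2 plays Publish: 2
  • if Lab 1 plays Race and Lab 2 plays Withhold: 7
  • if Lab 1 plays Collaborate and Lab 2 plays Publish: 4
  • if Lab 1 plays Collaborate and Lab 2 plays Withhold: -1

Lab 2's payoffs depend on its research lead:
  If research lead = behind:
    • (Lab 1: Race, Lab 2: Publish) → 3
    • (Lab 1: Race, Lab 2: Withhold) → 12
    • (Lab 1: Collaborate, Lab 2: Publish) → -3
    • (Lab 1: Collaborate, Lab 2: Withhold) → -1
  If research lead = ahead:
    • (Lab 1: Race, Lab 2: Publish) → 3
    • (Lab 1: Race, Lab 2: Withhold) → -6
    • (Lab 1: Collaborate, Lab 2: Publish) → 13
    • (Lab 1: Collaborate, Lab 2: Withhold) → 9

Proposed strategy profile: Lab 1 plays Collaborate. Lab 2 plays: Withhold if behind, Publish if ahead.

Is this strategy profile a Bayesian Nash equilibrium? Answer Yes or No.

Lab 1 plays Collaborate: E[Collaborate] = 1/2·(-1) + 1/2·(4) = 3/2; E[Race] = 9/2. Not best-responding. ✗
Lab 2 (research lead behind), facing Collaborate: Publish gives -3, Withhold gives -1. Proposed Withhold is best. ✓
Lab 2 (research lead ahead), facing Collaborate: Publish gives 13, Withhold gives 9. Proposed Publish is best. ✓

No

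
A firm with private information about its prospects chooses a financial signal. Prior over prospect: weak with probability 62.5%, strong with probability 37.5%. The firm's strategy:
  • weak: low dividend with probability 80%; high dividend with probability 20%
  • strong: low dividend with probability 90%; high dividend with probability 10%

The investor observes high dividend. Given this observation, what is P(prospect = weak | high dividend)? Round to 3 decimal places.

P(high dividend) = 0.625·0.2 + 0.375·0.1 = 0.1625
P(weak | high dividend) = (0.625·0.2) / 0.1625 = 0.125 / 0.1625 = 0.769231

0.769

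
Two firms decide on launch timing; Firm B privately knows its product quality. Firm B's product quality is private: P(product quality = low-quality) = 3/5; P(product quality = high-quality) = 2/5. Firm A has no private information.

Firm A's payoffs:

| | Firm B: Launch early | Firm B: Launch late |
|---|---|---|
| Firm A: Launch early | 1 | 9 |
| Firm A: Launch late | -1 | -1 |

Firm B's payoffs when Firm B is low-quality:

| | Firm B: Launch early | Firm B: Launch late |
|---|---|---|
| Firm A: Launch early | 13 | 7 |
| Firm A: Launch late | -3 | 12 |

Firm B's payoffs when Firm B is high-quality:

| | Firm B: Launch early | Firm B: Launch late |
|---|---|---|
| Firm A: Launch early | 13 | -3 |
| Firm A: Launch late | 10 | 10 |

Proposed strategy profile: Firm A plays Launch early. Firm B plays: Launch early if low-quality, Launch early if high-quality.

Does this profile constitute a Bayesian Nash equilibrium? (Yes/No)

Yes

A profile is a BNE iff every type of every player is best-responding given beliefs about the other side.
Firm A plays Launch early: E[Launch early] = 3/5·(1) + 2/5·(1) = 1; E[Launch late] = -1. Best-responding. ✓
Firm B (product quality low-quality), facing Launch early: Launch early gives 13, Launch late gives 7. Proposed Launch early is best. ✓
Firm B (product quality high-quality), facing Launch early: Launch early gives 13, Launch late gives -3. Proposed Launch early is best. ✓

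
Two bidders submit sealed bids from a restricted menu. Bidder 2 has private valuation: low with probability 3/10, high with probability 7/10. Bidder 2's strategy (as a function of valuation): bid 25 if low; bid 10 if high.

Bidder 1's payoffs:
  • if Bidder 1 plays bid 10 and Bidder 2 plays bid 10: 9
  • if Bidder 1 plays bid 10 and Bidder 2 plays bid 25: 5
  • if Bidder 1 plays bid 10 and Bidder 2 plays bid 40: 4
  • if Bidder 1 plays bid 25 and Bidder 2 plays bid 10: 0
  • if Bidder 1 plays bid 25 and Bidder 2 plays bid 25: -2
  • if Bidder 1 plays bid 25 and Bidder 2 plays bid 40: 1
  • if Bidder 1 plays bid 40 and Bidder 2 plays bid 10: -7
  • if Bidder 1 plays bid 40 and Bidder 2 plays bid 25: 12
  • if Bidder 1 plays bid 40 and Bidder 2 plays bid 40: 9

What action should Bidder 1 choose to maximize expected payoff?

bid 10

E[bid 10] = 3/10·(5) + 7/10·(9) = 39/5
E[bid 25] = 3/10·(-2) + 7/10·(0) = -3/5
E[bid 40] = 3/10·(12) + 7/10·(-7) = -13/10
Best response: bid 10 (39/5 is the largest).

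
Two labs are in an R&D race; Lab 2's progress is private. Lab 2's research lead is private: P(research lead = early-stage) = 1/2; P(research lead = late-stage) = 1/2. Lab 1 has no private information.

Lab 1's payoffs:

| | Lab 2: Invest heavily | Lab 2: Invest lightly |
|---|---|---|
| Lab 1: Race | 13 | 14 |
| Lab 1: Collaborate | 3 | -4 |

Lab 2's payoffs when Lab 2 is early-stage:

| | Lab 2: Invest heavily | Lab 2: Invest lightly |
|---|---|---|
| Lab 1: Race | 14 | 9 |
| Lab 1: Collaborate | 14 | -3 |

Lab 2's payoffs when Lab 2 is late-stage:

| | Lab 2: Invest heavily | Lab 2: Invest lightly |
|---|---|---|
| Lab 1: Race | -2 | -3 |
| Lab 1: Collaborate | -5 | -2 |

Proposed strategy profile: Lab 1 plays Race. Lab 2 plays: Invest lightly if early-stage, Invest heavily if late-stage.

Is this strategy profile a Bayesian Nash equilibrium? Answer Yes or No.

Lab 1 plays Race: E[Race] = 1/2·(14) + 1/2·(13) = 27/2; E[Collaborate] = -1/2. Best-responding. ✓
Lab 2 (research lead early-stage), facing Race: Invest heavily gives 14, Invest lightly gives 9. Proposed Invest lightly is not best — profitable deviation exists. ✗
Lab 2 (research lead late-stage), facing Race: Invest heavily gives -2, Invest lightly gives -3. Proposed Invest heavily is best. ✓

No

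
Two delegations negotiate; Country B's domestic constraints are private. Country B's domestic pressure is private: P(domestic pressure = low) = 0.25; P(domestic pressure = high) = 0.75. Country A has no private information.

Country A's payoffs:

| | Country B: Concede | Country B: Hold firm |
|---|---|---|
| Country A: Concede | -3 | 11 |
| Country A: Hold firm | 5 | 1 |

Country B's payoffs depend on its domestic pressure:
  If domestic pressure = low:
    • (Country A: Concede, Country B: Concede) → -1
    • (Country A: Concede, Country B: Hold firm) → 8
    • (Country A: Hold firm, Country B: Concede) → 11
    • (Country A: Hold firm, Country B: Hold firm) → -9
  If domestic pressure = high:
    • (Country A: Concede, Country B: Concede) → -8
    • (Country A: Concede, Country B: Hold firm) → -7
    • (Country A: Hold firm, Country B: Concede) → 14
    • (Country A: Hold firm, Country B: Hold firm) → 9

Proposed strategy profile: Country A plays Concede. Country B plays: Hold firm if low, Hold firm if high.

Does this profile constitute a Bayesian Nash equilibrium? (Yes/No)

Yes

A profile is a BNE iff every type of every player is best-responding given beliefs about the other side.
Country A plays Concede: E[Concede] = 0.25·(11) + 0.75·(11) = 11; E[Hold firm] = 1. Best-responding. ✓
Country B (domestic pressure low), facing Concede: Concede gives -1, Hold firm gives 8. Proposed Hold firm is best. ✓
Country B (domestic pressure high), facing Concede: Concede gives -8, Hold firm gives -7. Proposed Hold firm is best. ✓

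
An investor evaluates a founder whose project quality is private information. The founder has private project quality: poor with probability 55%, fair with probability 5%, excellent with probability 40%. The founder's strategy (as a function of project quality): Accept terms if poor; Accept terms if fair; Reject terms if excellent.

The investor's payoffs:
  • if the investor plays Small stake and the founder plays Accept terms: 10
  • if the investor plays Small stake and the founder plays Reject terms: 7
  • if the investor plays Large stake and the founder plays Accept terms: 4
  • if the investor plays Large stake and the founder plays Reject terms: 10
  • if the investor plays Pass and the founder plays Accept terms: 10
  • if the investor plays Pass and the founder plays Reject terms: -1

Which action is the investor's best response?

Small stake

E[Small stake] = 0.55·(10) + 0.05·(10) + 0.4·(7) = 8.8
E[Large stake] = 0.55·(4) + 0.05·(4) + 0.4·(10) = 6.4
E[Pass] = 0.55·(10) + 0.05·(10) + 0.4·(-1) = 5.6
Best response: Small stake (8.8 is the largest).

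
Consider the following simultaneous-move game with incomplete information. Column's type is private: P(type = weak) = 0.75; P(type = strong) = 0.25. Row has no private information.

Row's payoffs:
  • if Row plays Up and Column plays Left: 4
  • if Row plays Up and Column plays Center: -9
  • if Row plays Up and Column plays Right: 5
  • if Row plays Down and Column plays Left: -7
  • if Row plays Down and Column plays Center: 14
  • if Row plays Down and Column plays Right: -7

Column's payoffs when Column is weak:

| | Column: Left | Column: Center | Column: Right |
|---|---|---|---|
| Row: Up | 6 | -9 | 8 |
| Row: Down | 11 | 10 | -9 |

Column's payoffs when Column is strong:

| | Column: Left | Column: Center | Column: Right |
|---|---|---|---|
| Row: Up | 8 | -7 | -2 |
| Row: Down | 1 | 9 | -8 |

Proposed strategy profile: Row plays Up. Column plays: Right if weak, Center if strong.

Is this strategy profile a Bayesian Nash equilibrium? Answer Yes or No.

A profile is a BNE iff every type of every player is best-responding given beliefs about the other side.
Row plays Up: E[Up] = 0.75·(5) + 0.25·(-9) = 1.5; E[Down] = -1.75. Best-responding. ✓
Column (type weak), facing Up: Left gives 6, Center gives -9, Right gives 8. Proposed Right is best. ✓
Column (type strong), facing Up: Left gives 8, Center gives -7, Right gives -2. Proposed Center is not best — profitable deviation exists. ✗

No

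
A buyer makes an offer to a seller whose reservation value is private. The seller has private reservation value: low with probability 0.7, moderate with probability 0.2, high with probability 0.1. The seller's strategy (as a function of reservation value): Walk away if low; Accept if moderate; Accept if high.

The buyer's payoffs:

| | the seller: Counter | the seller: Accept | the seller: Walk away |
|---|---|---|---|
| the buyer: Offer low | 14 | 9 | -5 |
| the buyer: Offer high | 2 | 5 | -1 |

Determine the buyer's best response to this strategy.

Offer high

Compute the buyer's expected payoff for each action, taking the expectation over the seller's type.
E[Offer low] = 0.7·(-5) + 0.2·(9) + 0.1·(9) = -0.8
E[Offer high] = 0.7·(-1) + 0.2·(5) + 0.1·(5) = 0.8
Best response: Offer high (0.8 is the largest).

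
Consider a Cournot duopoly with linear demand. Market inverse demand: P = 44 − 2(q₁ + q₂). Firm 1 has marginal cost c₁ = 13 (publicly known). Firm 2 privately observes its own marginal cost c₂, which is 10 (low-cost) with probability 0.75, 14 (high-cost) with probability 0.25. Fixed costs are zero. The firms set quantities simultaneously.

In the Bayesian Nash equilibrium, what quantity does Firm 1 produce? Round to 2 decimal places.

4.83

Firm 2 with cost c maximizes (44 − 2(q₁+q₂) − c)·q₂, giving q₂(c) = (44 − c − 2q₁)/4.
E[c₂] = 0.75·10 + 0.25·14 = 11
Firm 1's FOC against E[q₂] yields q₁ = (44 − 2·13 + E[c₂])/6 = (44 − 26 + 11)/6 = 4.83333.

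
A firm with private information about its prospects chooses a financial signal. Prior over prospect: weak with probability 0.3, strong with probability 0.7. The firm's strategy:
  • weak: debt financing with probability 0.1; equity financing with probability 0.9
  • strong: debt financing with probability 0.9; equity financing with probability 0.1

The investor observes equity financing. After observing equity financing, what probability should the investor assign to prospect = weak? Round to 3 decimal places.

0.794

P(equity financing) = 0.3·0.9 + 0.7·0.1 = 0.34
P(weak | equity financing) = (0.3·0.9) / 0.34 = 0.27 / 0.34 = 0.794118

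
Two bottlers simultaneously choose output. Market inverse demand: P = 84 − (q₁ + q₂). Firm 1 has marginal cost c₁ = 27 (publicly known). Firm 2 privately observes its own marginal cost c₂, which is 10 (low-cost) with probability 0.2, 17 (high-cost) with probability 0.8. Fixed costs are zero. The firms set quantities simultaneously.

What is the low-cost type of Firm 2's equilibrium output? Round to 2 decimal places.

Each type of Firm 2 best-responds to q₁; Firm 1 best-responds to the expected q₂ over Firm 2's types.
Firm 2 with cost c maximizes (84 − (q₁+q₂) − c)·q₂, giving q₂(c) = (84 − c − q₁)/2.
E[c₂] = 0.2·10 + 0.8·17 = 15.6
Firm 1's FOC against E[q₂] yields q₁ = (84 − 2·27 + E[c₂])/3 = (84 − 54 + 15.6)/3 = 15.2.
q₂(low-cost) = (84 − 10 − 15.2)/2 = 29.4.

29.40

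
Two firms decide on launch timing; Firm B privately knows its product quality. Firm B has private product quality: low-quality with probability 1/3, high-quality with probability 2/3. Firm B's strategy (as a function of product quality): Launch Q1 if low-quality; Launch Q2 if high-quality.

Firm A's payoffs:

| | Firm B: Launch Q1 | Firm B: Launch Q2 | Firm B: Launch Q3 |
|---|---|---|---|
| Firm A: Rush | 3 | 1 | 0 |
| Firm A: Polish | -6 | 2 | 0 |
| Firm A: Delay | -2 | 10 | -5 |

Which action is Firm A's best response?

Delay

E[Rush] = 1/3·(3) + 2/3·(1) = 5/3
E[Polish] = 1/3·(-6) + 2/3·(2) = -2/3
E[Delay] = 1/3·(-2) + 2/3·(10) = 6
Best response: Delay (6 is the largest).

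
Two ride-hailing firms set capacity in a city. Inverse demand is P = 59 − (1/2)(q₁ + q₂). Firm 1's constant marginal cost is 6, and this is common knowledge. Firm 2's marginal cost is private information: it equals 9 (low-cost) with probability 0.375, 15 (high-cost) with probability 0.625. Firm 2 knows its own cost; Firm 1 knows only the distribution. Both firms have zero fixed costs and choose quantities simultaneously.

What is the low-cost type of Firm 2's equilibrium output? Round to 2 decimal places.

Type-c best response for Firm 2: q₂(c) = (59 − c) − q₁/2.
Firm 1 maximizes expected profit; its first-order condition is 59 − q₁ − (1/2)E[q₂] − 6 = 0.
Substituting E[q₂] and solving: E[c₂] = 12.75, so q₁ = (59 − 2·6 + 12.75)/(3/2) = 39.8333.
q₂(low-cost) = (59 − 9 − (1/2)·39.8333) = 30.0833.

30.08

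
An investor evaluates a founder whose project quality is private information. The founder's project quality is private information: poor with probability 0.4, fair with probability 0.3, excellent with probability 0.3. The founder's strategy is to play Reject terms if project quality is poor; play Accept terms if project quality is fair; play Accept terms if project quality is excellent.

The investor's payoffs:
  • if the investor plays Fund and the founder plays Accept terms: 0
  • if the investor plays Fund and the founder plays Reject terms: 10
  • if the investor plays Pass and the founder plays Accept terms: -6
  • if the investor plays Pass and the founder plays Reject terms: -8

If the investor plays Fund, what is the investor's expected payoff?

4

Take the expectation over the founder's project quality, weighting each type's action by its prior probability.
E[Fund] = 0.4·10 + 0.3·0 + 0.3·0 = 4 + 0 + 0 = 4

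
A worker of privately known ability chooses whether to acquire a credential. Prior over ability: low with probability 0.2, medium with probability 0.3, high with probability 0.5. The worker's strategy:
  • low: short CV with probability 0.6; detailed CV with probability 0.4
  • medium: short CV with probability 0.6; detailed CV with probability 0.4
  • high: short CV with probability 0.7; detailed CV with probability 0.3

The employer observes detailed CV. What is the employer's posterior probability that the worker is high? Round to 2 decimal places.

P(detailed CV) = 0.2·0.4 + 0.3·0.4 + 0.5·0.3 = 0.35
P(high | detailed CV) = (0.5·0.3) / 0.35 = 0.15 / 0.35 = 0.428571

0.43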